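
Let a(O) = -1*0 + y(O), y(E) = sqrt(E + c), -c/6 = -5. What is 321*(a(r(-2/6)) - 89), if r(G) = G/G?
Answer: -28569 + 321*sqrt(31) ≈ -26782.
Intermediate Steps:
c = 30 (c = -6*(-5) = 30)
y(E) = sqrt(30 + E) (y(E) = sqrt(E + 30) = sqrt(30 + E))
r(G) = 1
a(O) = sqrt(30 + O) (a(O) = -1*0 + sqrt(30 + O) = 0 + sqrt(30 + O) = sqrt(30 + O))
321*(a(r(-2/6)) - 89) = 321*(sqrt(30 + 1) - 89) = 321*(sqrt(31) - 89) = 321*(-89 + sqrt(31)) = -28569 + 321*sqrt(31)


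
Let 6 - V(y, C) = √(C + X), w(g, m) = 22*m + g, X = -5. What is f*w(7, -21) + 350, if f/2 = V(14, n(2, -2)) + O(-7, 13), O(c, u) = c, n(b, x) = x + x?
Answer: 1260 + 2730*I ≈ 1260.0 + 2730.0*I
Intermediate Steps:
n(b, x) = 2*x
w(g, m) = g + 22*m
V(y, C) = 6 - √(-5 + C) (V(y, C) = 6 - √(C - 5) = 6 - √(-5 + C))
f = -2 - 6*I (f = 2*((6 - √(-5 + 2*(-2))) - 7) = 2*((6 - √(-5 - 4)) - 7) = 2*((6 - √(-9)) - 7) = 2*((6 - 3*I) - 7) = 2*(-1 - 3*I) = -2 - 6*I ≈ -2.0 - 6.0*I)
f*w(7, -21) + 350 = (-2 - 6*I)*(7 + 22*(-21)) + 350 = (-2 - 6*I)*(7 - 462) + 350 = (-2 - 6*I)*(-455) + 350 = (910 + 2730*I) + 350 = 1260 + 2730*I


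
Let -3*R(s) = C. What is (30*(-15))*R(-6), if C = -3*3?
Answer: -1350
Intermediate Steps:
C = -9
R(s) = 3 (R(s) = -⅓*(-9) = 3)
(30*(-15))*R(-6) = (30*(-15))*3 = -450*3 = -1350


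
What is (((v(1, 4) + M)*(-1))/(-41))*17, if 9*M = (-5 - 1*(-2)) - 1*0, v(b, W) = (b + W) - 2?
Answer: 136/123 ≈ 1.1057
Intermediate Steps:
v(b, W) = -2 + W + b (v(b, W) = (W + b) - 2 = -2 + W + b)
M = -⅓ (M = ((-5 - 1*(-2)) - 1*0)/9 = ((-5 + 2) + 0)/9 = (-3 + 0)/9 = (⅑)*(-3) = -⅓ ≈ -0.33333)
(((v(1, 4) + M)*(-1))/(-41))*17 = ((((-2 + 4 + 1) - ⅓)*(-1))/(-41))*17 = -(3 - ⅓)*(-1)/41*17 = -8*(-1)/123*17 = -1/41*(-8/3)*17 = (8/123)*17 = 136/123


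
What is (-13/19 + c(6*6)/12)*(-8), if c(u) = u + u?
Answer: -808/19 ≈ -42.526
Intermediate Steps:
c(u) = 2*u
(-13/19 + c(6*6)/12)*(-8) = (-13/19 + (2*(6*6))/12)*(-8) = (-13*1/19 + (2*36)*(1/12))*(-8) = (-13/19 + 72*(1/12))*(-8) = (-13/19 + 6)*(-8) = (101/19)*(-8) = -808/19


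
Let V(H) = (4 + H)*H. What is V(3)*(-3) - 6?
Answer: -69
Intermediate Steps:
V(H) = H*(4 + H)
V(3)*(-3) - 6 = (3*(4 + 3))*(-3) - 6 = (3*7)*(-3) - 6 = 21*(-3) - 6 = -63 - 6 = -69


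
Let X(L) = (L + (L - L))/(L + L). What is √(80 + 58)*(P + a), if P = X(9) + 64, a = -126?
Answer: -123*√138/2 ≈ -722.46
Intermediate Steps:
X(L) = ½ (X(L) = (L + 0)/((2*L)) = L*(1/(2*L)) = ½)
P = 129/2 (P = ½ + 64 = 129/2 ≈ 64.500)
√(80 + 58)*(P + a) = √(80 + 58)*(129/2 - 126) = √138*(-123/2) = -123*√138/2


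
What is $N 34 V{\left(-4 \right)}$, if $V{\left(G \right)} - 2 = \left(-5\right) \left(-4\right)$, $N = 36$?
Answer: $26928$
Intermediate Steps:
$V{\left(G \right)} = 22$ ($V{\left(G \right)} = 2 - -20 = 2 + 20 = 22$)
$N 34 V{\left(-4 \right)} = 36 \cdot 34 \cdot 22 = 1224 \cdot 22 = 26928$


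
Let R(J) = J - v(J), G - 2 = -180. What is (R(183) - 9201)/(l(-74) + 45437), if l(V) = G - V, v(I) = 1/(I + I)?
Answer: -3300589/16591878 ≈ -0.19893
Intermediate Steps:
G = -178 (G = 2 - 180 = -178)
v(I) = 1/(2*I)
R(J) = J - 1/(2*J)
l(V) = -178 - V
(R(183) - 9201)/(l(-74) + 45437) = ((183 - 1/2/183) - 9201)/((-178 - 1*(-74)) + 45437) = ((183 - 1/2*1/183) - 9201)/((-178 + 74) + 45437) = ((183 - 1/366) - 9201)/(-104 + 45437) = (66977/366 - 9201)/45333 = -3300589/366*1/45333 = -3300589/16591878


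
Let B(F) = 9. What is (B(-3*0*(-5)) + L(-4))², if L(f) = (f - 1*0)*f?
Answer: 625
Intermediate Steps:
L(f) = f² (L(f) = (f + 0)*f = f*f = f²)
(B(-3*0*(-5)) + L(-4))² = (9 + (-4)²)² = (9 + 16)² = 25² = 625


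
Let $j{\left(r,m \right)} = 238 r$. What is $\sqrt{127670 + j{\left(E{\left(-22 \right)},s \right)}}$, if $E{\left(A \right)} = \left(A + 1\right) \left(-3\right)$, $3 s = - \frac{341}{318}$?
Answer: $2 \sqrt{35666} \approx 377.71$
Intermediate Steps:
$s = - \frac{341}{954}$ ($s = \frac{\left(-341\right) \frac{1}{318}}{3} = \frac{1}{3} \left(- \frac{341}{318}\right) = - \frac{341}{954} \approx -0.35744$)
$E{\left(A \right)} = -3 - 3 A$ ($E{\left(A \right)} = \left(1 + A\right) \left(-3\right) = -3 - 3 A$)
$\sqrt{127670 + j{\left(E{\left(-22 \right)},s \right)}} = \sqrt{127670 + 238 \left(-3 - -66\right)} = \sqrt{127670 + 238 \left(-3 + 66\right)} = \sqrt{127670 + 238 \cdot 63} = \sqrt{127670 + 14994} = \sqrt{142664} = 2 \sqrt{35666}$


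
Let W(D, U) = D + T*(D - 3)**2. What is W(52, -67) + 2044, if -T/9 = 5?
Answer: -105949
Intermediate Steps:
T = -45 (T = -9*5 = -45)
W(D, U) = D - 45*(-3 + D)**2 (W(D, U) = D - 45*(D - 3)**2 = D - 45*(-3 + D)**2)
W(52, -67) + 2044 = (52 - 45*(-3 + 52)**2) + 2044 = (52 - 45*49**2) + 2044 = (52 - 45*2401) + 2044 = (52 - 108045) + 2044 = -107993 + 2044 = -105949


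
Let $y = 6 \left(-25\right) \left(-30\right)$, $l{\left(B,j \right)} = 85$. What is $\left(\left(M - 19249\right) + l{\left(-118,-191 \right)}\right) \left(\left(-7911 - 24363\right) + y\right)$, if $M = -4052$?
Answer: $644801184$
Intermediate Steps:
$y = 4500$ ($y = \left(-150\right) \left(-30\right) = 4500$)
$\left(\left(M - 19249\right) + l{\left(-118,-191 \right)}\right) \left(\left(-7911 - 24363\right) + y\right) = \left(\left(-4052 - 19249\right) + 85\right) \left(\left(-7911 - 24363\right) + 4500\right) = \left(\left(-4052 - 19249\right) + 85\right) \left(-32274 + 4500\right) = \left(-23301 + 85\right) \left(-27774\right) = \left(-23216\right) \left(-27774\right) = 644801184$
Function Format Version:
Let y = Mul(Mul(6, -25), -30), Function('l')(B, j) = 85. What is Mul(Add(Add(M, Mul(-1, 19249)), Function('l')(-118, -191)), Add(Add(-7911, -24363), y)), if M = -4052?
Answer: 644801184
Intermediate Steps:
y = 4500 (y = Mul(-150, -30) = 4500)
Mul(Add(Add(M, Mul(-1, 19249)), Function('l')(-118, -191)), Add(Add(-7911, -24363), y)) = Mul(Add(Add(-4052, Mul(-1, 19249)), 85), Add(Add(-7911, -24363), 4500)) = Mul(Add(Add(-4052, -19249), 85), Add(-32274, 4500)) = Mul(Add(-23301, 85), -27774) = Mul(-23216, -27774) = 644801184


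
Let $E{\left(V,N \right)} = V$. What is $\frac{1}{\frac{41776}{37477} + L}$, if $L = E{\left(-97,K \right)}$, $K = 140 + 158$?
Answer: $- \frac{37477}{3593493} \approx -0.010429$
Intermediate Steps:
$K = 298$
$L = -97$
$\frac{1}{\frac{41776}{37477} + L} = \frac{1}{\frac{41776}{37477} - 97} = \frac{1}{- \frac{3593493}{37477}} = - \frac{37477}{3593493}$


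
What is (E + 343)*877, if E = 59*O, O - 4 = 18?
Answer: 1439157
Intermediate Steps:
O = 22 (O = 4 + 18 = 22)
E = 1298 (E = 59*22 = 1298)
(E + 343)*877 = (1298 + 343)*877 = 1641*877 = 1439157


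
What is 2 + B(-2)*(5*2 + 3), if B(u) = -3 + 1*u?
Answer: -63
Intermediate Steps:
B(u) = -3 + u
2 + B(-2)*(5*2 + 3) = 2 + (-3 - 2)*(5*2 + 3) = 2 - 5*(10 + 3) = 2 - 5*13 = 2 - 65 = -63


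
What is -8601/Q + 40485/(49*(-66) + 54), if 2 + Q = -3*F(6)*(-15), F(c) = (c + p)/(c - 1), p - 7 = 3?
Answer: -1103335/15052 ≈ -73.302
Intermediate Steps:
p = 10 (p = 7 + 3 = 10)
F(c) = (10 + c)/(-1 + c) (F(c) = (c + 10)/(c - 1) = (10 + c)/(-1 + c))
Q = 142 (Q = -2 - 3*(10 + 6)/(-1 + 6)*(-15) = -2 - 3*16/5*(-15) = -2 - 48/5*(-15) = -2 + 144 = 142)
-8601/Q + 40485/(49*(-66) + 54) = -8601/142 + 40485/(49*(-66) + 54) = -8601*1/142 + 40485/(-3234 + 54) = -8601/142 + 40485/(-3180) = -8601/142 + 40485*(-1/3180) = -8601/142 - 2699/212 = -1103335/15052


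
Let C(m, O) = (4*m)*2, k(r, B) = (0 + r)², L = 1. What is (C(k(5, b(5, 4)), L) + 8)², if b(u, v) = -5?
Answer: 43264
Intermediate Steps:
k(r, B) = r²
C(m, O) = 8*m
(C(k(5, b(5, 4)), L) + 8)² = (8*5² + 8)² = (8*25 + 8)² = (200 + 8)² = 208² = 43264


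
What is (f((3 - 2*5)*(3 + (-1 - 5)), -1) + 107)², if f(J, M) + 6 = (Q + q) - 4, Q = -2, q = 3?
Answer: 9604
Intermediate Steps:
f(J, M) = -9 (f(J, M) = -6 + ((-2 + 3) - 4) = -6 + (1 - 4) = -6 - 3 = -9)
(f((3 - 2*5)*(3 + (-1 - 5)), -1) + 107)² = (-9 + 107)² = 98² = 9604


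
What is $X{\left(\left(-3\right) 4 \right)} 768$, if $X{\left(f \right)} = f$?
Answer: $-9216$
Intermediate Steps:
$X{\left(\left(-3\right) 4 \right)} 768 = \left(-3\right) 4 \cdot 768 = \left(-12\right) 768 = -9216$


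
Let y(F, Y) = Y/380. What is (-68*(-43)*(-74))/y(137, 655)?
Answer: -16444576/131 ≈ -1.2553e+5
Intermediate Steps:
y(F, Y) = Y/380 (y(F, Y) = Y*(1/380) = Y/380)
(-68*(-43)*(-74))/y(137, 655) = (-68*(-43)*(-74))/(((1/380)*655)) = (2924*(-74))/(131/76) = -216376*76/131 = -16444576/131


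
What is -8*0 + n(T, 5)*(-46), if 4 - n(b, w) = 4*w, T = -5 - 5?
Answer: 736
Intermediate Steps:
T = -10
n(b, w) = 4 - 4*w
-8*0 + n(T, 5)*(-46) = -8*0 + (4 - 4*5)*(-46) = 0 + (4 - 20)*(-46) = 0 - 16*(-46) = 0 + 736 = 736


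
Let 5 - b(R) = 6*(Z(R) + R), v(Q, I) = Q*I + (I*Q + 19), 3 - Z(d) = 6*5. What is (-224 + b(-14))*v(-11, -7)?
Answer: 4671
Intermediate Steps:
Z(d) = -27 (Z(d) = 3 - 6*5 = 3 - 1*30 = 3 - 30 = -27)
v(Q, I) = 19 + 2*I*Q (v(Q, I) = I*Q + (19 + I*Q) = 19 + 2*I*Q)
b(R) = 167 - 6*R (b(R) = 5 - 6*(-27 + R) = 5 - (-162 + 6*R) = 5 + (162 - 6*R) = 167 - 6*R)
(-224 + b(-14))*v(-11, -7) = (-224 + (167 - 6*(-14)))*(19 + 2*(-7)*(-11)) = (-224 + (167 + 84))*(19 + 154) = (-224 + 251)*173 = 27*173 = 4671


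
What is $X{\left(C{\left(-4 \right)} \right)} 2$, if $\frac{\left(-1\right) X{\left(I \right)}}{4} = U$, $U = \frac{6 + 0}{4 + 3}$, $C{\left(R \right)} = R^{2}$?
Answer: $- \frac{48}{7} \approx -6.8571$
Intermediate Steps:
$U = \frac{6}{7} \approx 0.85714$
$X{\left(I \right)} = - \frac{24}{7}$ ($X{\left(I \right)} = \left(-4\right) \frac{6}{7} = - \frac{24}{7}$)
$X{\left(C{\left(-4 \right)} \right)} 2 = \left(- \frac{24}{7}\right) 2 = - \frac{48}{7}$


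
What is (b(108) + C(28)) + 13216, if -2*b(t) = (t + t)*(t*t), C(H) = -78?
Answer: -1246574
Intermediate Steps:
b(t) = -t**3 (b(t) = -(t + t)*t*t/2 = -2*t*t**2/2 = -t**3)
(b(108) + C(28)) + 13216 = (-1*108**3 - 78) + 13216 = (-1*1259712 - 78) + 13216 = (-1259712 - 78) + 13216 = -1259790 + 13216 = -1246574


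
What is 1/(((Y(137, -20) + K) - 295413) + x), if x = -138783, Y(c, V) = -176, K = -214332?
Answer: -1/648704 ≈ -1.5415e-6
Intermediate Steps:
1/(((Y(137, -20) + K) - 295413) + x) = 1/(((-176 - 214332) - 295413) - 138783) = 1/((-214508 - 295413) - 138783) = 1/(-509921 - 138783) = 1/(-648704) = -1/648704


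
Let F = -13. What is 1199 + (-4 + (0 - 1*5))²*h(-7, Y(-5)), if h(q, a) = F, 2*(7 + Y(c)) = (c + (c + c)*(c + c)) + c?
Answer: 146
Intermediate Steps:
Y(c) = -7 + c + 2*c² (Y(c) = -7 + ((c + (c + c)*(c + c)) + c)/2 = -7 + ((c + (2*c)*(2*c)) + c)/2 = -7 + ((c + 4*c²) + c)/2 = -7 + (2*c + 4*c²)/2 = -7 + (c + 2*c²) = -7 + c + 2*c²)
h(q, a) = -13
1199 + (-4 + (0 - 1*5))²*h(-7, Y(-5)) = 1199 + (-4 + (0 - 1*5))²*(-13) = 1199 + (-4 + (0 - 5))²*(-13) = 1199 + (-4 - 5)²*(-13) = 1199 + (-9)²*(-13) = 1199 + 81*(-13) = 1199 - 1053 = 146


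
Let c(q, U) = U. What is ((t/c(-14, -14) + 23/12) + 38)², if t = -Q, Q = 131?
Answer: 17131321/7056 ≈ 2427.9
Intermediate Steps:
t = -131 (t = -1*131 = -131)
((t/c(-14, -14) + 23/12) + 38)² = ((-131/(-14) + 23/12) + 38)² = ((-131*(-1/14) + 23*(1/12)) + 38)² = ((131/14 + 23/12) + 38)² = (947/84 + 38)² = (4139/84)² = 17131321/7056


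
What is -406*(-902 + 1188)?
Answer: -116116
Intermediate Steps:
-406*(-902 + 1188) = -406*286 = -116116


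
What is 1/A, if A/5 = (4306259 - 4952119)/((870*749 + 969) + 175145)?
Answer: -206936/807325 ≈ -0.25632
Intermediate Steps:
A = -807325/206936 (A = 5*((4306259 - 4952119)/((870*749 + 969) + 175145)) = 5*(-645860/((651630 + 969) + 175145)) = 5*(-645860/(652599 + 175145)) = 5*(-645860/827744) = 5*(-645860*1/827744) = 5*(-161465/206936) = -807325/206936 ≈ -3.9013)
1/A = 1/(-807325/206936) = -206936/807325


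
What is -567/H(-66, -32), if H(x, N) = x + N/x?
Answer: 18711/2162 ≈ 8.6545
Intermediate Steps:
-567/H(-66, -32) = -567/(-66 - 32/(-66)) = -567/(-66 - 32*(-1/66)) = -567/(-66 + 16/33) = -567/(-2162/33) = -567*(-33/2162) = 18711/2162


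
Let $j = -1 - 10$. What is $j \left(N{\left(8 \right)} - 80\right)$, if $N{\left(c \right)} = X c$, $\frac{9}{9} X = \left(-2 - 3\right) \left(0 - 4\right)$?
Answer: $-880$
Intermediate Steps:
$j = -11$ ($j = -1 - 10 = -11$)
$X = 20$ ($X = \left(-2 - 3\right) \left(0 - 4\right) = \left(-5\right) \left(-4\right) = 20$)
$N{\left(c \right)} = 20 c$
$j \left(N{\left(8 \right)} - 80\right) = - 11 \left(20 \cdot 8 - 80\right) = - 11 \left(160 - 80\right) = \left(-11\right) 80 = -880$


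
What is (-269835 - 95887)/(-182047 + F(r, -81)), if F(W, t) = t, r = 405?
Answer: 182861/91064 ≈ 2.0080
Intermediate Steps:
(-269835 - 95887)/(-182047 + F(r, -81)) = (-269835 - 95887)/(-182047 - 81) = -365722/(-182128) = -365722*(-1/182128) = 182861/91064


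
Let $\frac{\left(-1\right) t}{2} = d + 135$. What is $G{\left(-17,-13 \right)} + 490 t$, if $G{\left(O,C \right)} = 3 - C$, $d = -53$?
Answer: $-80344$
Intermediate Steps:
$t = -164$ ($t = - 2 \left(-53 + 135\right) = \left(-2\right) 82 = -164$)
$G{\left(-17,-13 \right)} + 490 t = \left(3 - -13\right) + 490 \left(-164\right) = \left(3 + 13\right) - 80360 = 16 - 80360 = -80344$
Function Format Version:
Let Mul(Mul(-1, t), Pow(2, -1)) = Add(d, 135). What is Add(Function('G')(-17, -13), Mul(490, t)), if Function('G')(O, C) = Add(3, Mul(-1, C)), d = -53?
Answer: -80344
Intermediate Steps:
t = -164 (t = Mul(-2, Add(-53, 135)) = Mul(-2, 82) = -164)
Add(Function('G')(-17, -13), Mul(490, t)) = Add(Add(3, Mul(-1, -13)), Mul(490, -164)) = Add(Add(3, 13), -80360) = Add(16, -80360) = -80344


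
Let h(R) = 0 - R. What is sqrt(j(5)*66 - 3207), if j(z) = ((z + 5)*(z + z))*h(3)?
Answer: I*sqrt(23007) ≈ 151.68*I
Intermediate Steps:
h(R) = -R
j(z) = -6*z*(5 + z) (j(z) = ((z + 5)*(z + z))*(-1*3) = ((5 + z)*(2*z))*(-3) = (2*z*(5 + z))*(-3) = -6*z*(5 + z))
sqrt(j(5)*66 - 3207) = sqrt(-6*5*(5 + 5)*66 - 3207) = sqrt(-6*5*10*66 - 3207) = sqrt(-300*66 - 3207) = sqrt(-19800 - 3207) = sqrt(-23007) = I*sqrt(23007)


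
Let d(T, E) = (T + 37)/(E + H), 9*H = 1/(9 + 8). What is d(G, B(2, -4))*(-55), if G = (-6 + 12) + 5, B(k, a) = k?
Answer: -403920/307 ≈ -1315.7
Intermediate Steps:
H = 1/153 (H = 1/(9*(9 + 8)) = (⅑)/17 = (⅑)*(1/17) = 1/153 ≈ 0.0065359)
G = 11 (G = 6 + 5 = 11)
d(T, E) = (37 + T)/(1/153 + E) (d(T, E) = (T + 37)/(E + 1/153) = (37 + T)/(1/153 + E))
d(G, B(2, -4))*(-55) = (153*(37 + 11)/(1 + 153*2))*(-55) = (153*48/(1 + 306))*(-55) = (153*48/307)*(-55) = (153*(1/307)*48)*(-55) = (7344/307)*(-55) = -403920/307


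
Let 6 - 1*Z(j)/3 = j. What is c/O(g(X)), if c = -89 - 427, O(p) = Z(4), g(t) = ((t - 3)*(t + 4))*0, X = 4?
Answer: -86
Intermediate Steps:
Z(j) = 18 - 3*j
g(t) = 0 (g(t) = ((-3 + t)*(4 + t))*0 = 0)
O(p) = 6 (O(p) = 18 - 3*4 = 18 - 12 = 6)
c = -516
c/O(g(X)) = -516/6 = -516*1/6 = -86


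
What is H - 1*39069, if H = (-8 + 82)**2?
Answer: -33593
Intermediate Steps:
H = 5476 (H = 74**2 = 5476)
H - 1*39069 = 5476 - 1*39069 = 5476 - 39069 = -33593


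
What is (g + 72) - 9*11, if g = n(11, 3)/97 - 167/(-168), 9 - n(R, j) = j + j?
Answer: -423289/16296 ≈ -25.975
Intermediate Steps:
n(R, j) = 9 - 2*j (n(R, j) = 9 - (j + j) = 9 - 2*j)
g = 16703/16296 (g = (9 - 2*3)/97 - 167/(-168) = (9 - 6)*(1/97) - 167*(-1/168) = 3*(1/97) + 167/168 = 3/97 + 167/168 = 16703/16296 ≈ 1.0250)
(g + 72) - 9*11 = (16703/16296 + 72) - 9*11 = 1190015/16296 - 99 = -423289/16296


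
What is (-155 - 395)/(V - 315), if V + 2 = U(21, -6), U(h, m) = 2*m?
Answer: 550/329 ≈ 1.6717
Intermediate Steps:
V = -14 (V = -2 + 2*(-6) = -2 - 12 = -14)
(-155 - 395)/(V - 315) = (-155 - 395)/(-14 - 315) = -550/(-329) = -550*(-1/329) = 550/329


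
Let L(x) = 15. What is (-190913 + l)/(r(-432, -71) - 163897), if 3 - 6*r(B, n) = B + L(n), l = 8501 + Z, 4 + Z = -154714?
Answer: 337130/163827 ≈ 2.0578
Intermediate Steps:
Z = -154718 (Z = -4 - 154714 = -154718)
l = -146217 (l = 8501 - 154718 = -146217)
r(B, n) = -2 - B/6 (r(B, n) = 1/2 - (B + 15)/6 = 1/2 - (15 + B)/6 = 1/2 + (-5/2 - B/6) = -2 - B/6)
(-190913 + l)/(r(-432, -71) - 163897) = (-190913 - 146217)/((-2 - 1/6*(-432)) - 163897) = -337130/((-2 + 72) - 163897) = -337130/(70 - 163897) = -337130/(-163827) = -337130*(-1/163827) = 337130/163827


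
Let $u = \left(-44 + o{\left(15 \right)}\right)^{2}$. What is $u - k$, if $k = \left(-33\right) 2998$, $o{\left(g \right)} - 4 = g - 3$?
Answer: $99718$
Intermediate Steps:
$o{\left(g \right)} = 1 + g$ ($o{\left(g \right)} = 4 + \left(g - 3\right) = 4 + \left(-3 + g\right) = 1 + g$)
$k = -98934$
$u = 784$ ($u = \left(-44 + \left(1 + 15\right)\right)^{2} = \left(-44 + 16\right)^{2} = \left(-28\right)^{2} = 784$)
$u - k = 784 - -98934 = 784 + 98934 = 99718$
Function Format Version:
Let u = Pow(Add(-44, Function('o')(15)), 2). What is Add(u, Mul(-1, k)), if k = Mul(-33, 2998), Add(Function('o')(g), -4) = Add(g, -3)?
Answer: 99718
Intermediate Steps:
Function('o')(g) = Add(1, g) (Function('o')(g) = Add(4, Add(g, -3)) = Add(4, Add(-3, g)) = Add(1, g))
k = -98934
u = 784 (u = Pow(Add(-44, Add(1, 15)), 2) = Pow(Add(-44, 16), 2) = Pow(-28, 2) = 784)
Add(u, Mul(-1, k)) = Add(784, Mul(-1, -98934)) = Add(784, 98934) = 99718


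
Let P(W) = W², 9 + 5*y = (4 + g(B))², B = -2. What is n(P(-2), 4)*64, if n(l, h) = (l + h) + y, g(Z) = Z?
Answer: 448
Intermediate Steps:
y = -1 (y = -9/5 + (4 - 2)²/5 = -9/5 + (⅕)*2² = -9/5 + (⅕)*4 = -9/5 + ⅘ = -1)
n(l, h) = -1 + h + l (n(l, h) = (l + h) - 1 = (h + l) - 1 = -1 + h + l)
n(P(-2), 4)*64 = (-1 + 4 + (-2)²)*64 = (-1 + 4 + 4)*64 = 7*64 = 448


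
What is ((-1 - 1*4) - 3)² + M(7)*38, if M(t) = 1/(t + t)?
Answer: 467/7 ≈ 66.714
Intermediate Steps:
M(t) = 1/(2*t)
((-1 - 1*4) - 3)² + M(7)*38 = ((-1 - 1*4) - 3)² + ((½)/7)*38 = ((-1 - 4) - 3)² + ((½)*(⅐))*38 = (-5 - 3)² + (1/14)*38 = (-8)² + 19/7 = 64 + 19/7 = 467/7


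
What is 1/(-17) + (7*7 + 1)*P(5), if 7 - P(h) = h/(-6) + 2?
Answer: 14872/51 ≈ 291.61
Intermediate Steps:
P(h) = 5 + h/6 (P(h) = 7 - (h/(-6) + 2) = 7 - (h*(-⅙) + 2) = 7 - (-h/6 + 2) = 7 - (2 - h/6) = 7 + (-2 + h/6) = 5 + h/6)
1/(-17) + (7*7 + 1)*P(5) = 1/(-17) + (7*7 + 1)*(5 + (⅙)*5) = -1/17 + (49 + 1)*(5 + ⅚) = -1/17 + 50*(35/6) = -1/17 + 875/3 = 14872/51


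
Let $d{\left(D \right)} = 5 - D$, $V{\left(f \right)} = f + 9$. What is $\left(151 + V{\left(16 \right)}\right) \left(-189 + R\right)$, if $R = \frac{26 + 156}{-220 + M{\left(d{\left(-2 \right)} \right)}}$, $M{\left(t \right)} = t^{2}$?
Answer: $- \frac{5720176}{171} \approx -33451.0$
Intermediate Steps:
$V{\left(f \right)} = 9 + f$
$R = - \frac{182}{171}$ ($R = \frac{26 + 156}{-220 + \left(5 - -2\right)^{2}} = \frac{182}{-220 + \left(5 + 2\right)^{2}} = \frac{182}{-220 + 7^{2}} = \frac{182}{-220 + 49} = \frac{182}{-171} = 182 \left(- \frac{1}{171}\right) = - \frac{182}{171} \approx -1.0643$)
$\left(151 + V{\left(16 \right)}\right) \left(-189 + R\right) = \left(151 + \left(9 + 16\right)\right) \left(-189 - \frac{182}{171}\right) = \left(151 + 25\right) \left(- \frac{32501}{171}\right) = 176 \left(- \frac{32501}{171}\right) = - \frac{5720176}{171}$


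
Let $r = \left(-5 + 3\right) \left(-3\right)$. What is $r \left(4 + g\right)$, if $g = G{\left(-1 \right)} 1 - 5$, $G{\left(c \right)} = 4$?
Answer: $18$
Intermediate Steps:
$g = -1$ ($g = 4 \cdot 1 - 5 = 4 - 5 = -1$)
$r = 6$ ($r = \left(-2\right) \left(-3\right) = 6$)
$r \left(4 + g\right) = 6 \left(4 - 1\right) = 6 \cdot 3 = 18$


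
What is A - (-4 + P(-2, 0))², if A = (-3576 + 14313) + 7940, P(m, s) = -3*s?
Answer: 18661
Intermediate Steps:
A = 18677 (A = 10737 + 7940 = 18677)
A - (-4 + P(-2, 0))² = 18677 - (-4 - 3*0)² = 18677 - (-4 + 0)² = 18677 - 1*(-4)² = 18677 - 1*16 = 18677 - 16 = 18661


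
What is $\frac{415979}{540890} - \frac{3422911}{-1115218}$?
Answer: $\frac{578831399803}{150802566005} \approx 3.8383$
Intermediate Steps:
$\frac{415979}{540890} - \frac{3422911}{-1115218} = 415979 \cdot \frac{1}{540890} - - \frac{3422911}{1115218} = \frac{415979}{540890} + \frac{3422911}{1115218} = \frac{578831399803}{150802566005}$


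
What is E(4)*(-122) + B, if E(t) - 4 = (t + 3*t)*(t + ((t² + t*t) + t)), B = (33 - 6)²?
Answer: -77839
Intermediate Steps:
B = 729 (B = 27² = 729)
E(t) = 4 + 4*t*(2*t + 2*t²) (E(t) = 4 + (t + 3*t)*(t + ((t² + t*t) + t)) = 4 + (4*t)*(t + ((t² + t²) + t)) = 4 + (4*t)*(t + (2*t² + t)) = 4 + (4*t)*(t + (t + 2*t²)) = 4 + (4*t)*(2*t + 2*t²) = 4 + 4*t*(2*t + 2*t²))
E(4)*(-122) + B = (4 + 8*4² + 8*4³)*(-122) + 729 = (4 + 8*16 + 8*64)*(-122) + 729 = (4 + 128 + 512)*(-122) + 729 = 644*(-122) + 729 = -78568 + 729 = -77839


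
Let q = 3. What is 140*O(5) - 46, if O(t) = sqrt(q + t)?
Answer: -46 + 280*sqrt(2) ≈ 349.98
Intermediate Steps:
O(t) = sqrt(3 + t)
140*O(5) - 46 = 140*sqrt(3 + 5) - 46 = 140*sqrt(8) - 46 = 140*(2*sqrt(2)) - 46 = 280*sqrt(2) - 46 = -46 + 280*sqrt(2)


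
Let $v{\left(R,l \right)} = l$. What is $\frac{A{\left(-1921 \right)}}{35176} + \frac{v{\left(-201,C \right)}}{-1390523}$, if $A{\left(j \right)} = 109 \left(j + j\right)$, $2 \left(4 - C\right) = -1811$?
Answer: $- \frac{291176216733}{24456518524} \approx -11.906$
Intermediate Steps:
$C = \frac{1819}{2}$ ($C = 4 - - \frac{1811}{2} = 4 + \frac{1811}{2} = \frac{1819}{2} \approx 909.5$)
$A{\left(j \right)} = 218 j$ ($A{\left(j \right)} = 109 \cdot 2 j = 218 j$)
$\frac{A{\left(-1921 \right)}}{35176} + \frac{v{\left(-201,C \right)}}{-1390523} = \frac{218 \left(-1921\right)}{35176} + \frac{1819}{2 \left(-1390523\right)} = \left(-418778\right) \frac{1}{35176} + \frac{1819}{2} \left(- \frac{1}{1390523}\right) = - \frac{209389}{17588} - \frac{1819}{2781046} = - \frac{291176216733}{24456518524}$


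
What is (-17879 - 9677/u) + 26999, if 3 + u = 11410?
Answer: 104022163/11407 ≈ 9119.2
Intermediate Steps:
u = 11407 (u = -3 + 11410 = 11407)
(-17879 - 9677/u) + 26999 = (-17879 - 9677/11407) + 26999 = -203955430/11407 + 26999 = 104022163/11407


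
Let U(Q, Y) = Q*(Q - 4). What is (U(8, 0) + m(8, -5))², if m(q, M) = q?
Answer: 1600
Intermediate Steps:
U(Q, Y) = Q*(-4 + Q)
(U(8, 0) + m(8, -5))² = (8*(-4 + 8) + 8)² = (8*4 + 8)² = (32 + 8)² = 40² = 1600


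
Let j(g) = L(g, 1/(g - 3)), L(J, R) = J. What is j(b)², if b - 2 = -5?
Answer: 9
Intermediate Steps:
b = -3 (b = 2 - 5 = -3)
j(g) = g
j(b)² = (-3)² = 9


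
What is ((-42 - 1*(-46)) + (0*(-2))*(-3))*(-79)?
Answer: -316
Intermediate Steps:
((-42 - 1*(-46)) + (0*(-2))*(-3))*(-79) = ((-42 + 46) + 0*(-3))*(-79) = (4 + 0)*(-79) = 4*(-79) = -316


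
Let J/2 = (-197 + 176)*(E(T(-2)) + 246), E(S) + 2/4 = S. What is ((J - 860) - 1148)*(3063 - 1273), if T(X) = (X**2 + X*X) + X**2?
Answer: -22953170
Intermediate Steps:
T(X) = 3*X**2 (T(X) = (X**2 + X**2) + X**2 = 2*X**2 + X**2 = 3*X**2)
E(S) = -1/2 + S
J = -10815 (J = 2*((-197 + 176)*((-1/2 + 3*(-2)**2) + 246)) = 2*(-21*((-1/2 + 3*4) + 246)) = 2*(-21*((-1/2 + 12) + 246)) = 2*(-21*(23/2 + 246)) = 2*(-21*515/2) = 2*(-10815/2) = -10815)
((J - 860) - 1148)*(3063 - 1273) = ((-10815 - 860) - 1148)*(3063 - 1273) = (-11675 - 1148)*1790 = -12823*1790 = -22953170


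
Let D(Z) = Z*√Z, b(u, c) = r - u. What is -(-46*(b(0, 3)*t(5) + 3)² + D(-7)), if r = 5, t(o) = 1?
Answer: 2944 + 7*I*√7 ≈ 2944.0 + 18.52*I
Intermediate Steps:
b(u, c) = 5 - u
D(Z) = Z^(3/2)
-(-46*(b(0, 3)*t(5) + 3)² + D(-7)) = -(-46*((5 - 1*0)*1 + 3)² + (-7)^(3/2)) = -(-46*((5 + 0)*1 + 3)² - 7*I*√7) = -(-46*(5*1 + 3)² - 7*I*√7) = -(-46*(5 + 3)² - 7*I*√7) = -(-46*8² - 7*I*√7) = -(-46*64 - 7*I*√7) = -(-2944 - 7*I*√7) = 2944 + 7*I*√7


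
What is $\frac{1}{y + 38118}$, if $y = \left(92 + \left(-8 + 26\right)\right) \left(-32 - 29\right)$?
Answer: $\frac{1}{31408} \approx 3.1839 \cdot 10^{-5}$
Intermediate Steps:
$y = -6710$ ($y = \left(92 + 18\right) \left(-61\right) = 110 \left(-61\right) = -6710$)
$\frac{1}{y + 38118} = \frac{1}{-6710 + 38118} = \frac{1}{31408}$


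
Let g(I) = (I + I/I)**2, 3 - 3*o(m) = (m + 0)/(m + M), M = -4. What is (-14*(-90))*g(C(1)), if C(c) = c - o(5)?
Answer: 8960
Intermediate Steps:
o(m) = 1 - m/(3*(-4 + m)) (o(m) = 1 - (m + 0)/(3*(m - 4)) = 1 - m/(3*(-4 + m)))
C(c) = 2/3 + c (C(c) = c - 2*(-6 + 5)/(3*(-4 + 5)) = c - 2*(-1)/(3*1) = c - 2*(-1)/3 = c - 1*(-2/3) = c + 2/3 = 2/3 + c)
g(I) = (1 + I)**2 (g(I) = (I + 1)**2 = (1 + I)**2)
(-14*(-90))*g(C(1)) = (-14*(-90))*(1 + (2/3 + 1))**2 = 1260*(1 + 5/3)**2 = 1260*(8/3)**2 = 1260*(64/9) = 8960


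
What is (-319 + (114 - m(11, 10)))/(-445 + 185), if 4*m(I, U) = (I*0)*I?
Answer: 41/52 ≈ 0.78846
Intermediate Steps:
m(I, U) = 0 (m(I, U) = ((I*0)*I)/4 = (0*I)/4 = (1/4)*0 = 0)
(-319 + (114 - m(11, 10)))/(-445 + 185) = (-319 + (114 - 1*0))/(-445 + 185) = (-319 + (114 + 0))/(-260) = (-319 + 114)*(-1/260) = -205*(-1/260) = 41/52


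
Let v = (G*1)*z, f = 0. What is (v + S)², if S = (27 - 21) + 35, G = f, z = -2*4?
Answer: 1681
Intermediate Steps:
z = -8
G = 0
S = 41 (S = 6 + 35 = 41)
v = 0 (v = (0*1)*(-8) = 0*(-8) = 0)
(v + S)² = (0 + 41)² = 41² = 1681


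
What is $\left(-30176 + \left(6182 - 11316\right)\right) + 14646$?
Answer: $-20664$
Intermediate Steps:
$\left(-30176 + \left(6182 - 11316\right)\right) + 14646 = \left(-30176 - 5134\right) + 14646 = -35310 + 14646 = -20664$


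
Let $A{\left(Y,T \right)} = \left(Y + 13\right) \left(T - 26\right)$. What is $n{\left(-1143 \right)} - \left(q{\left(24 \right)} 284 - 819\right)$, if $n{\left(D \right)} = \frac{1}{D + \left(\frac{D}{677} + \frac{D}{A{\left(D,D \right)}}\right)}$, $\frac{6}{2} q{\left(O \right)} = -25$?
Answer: $\frac{3261139819899439}{1023691759191} \approx 3185.7$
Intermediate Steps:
$A{\left(Y,T \right)} = \left(-26 + T\right) \left(13 + Y\right)$ ($A{\left(Y,T \right)} = \left(13 + Y\right) \left(-26 + T\right) = \left(-26 + T\right) \left(13 + Y\right)$)
$q{\left(O \right)} = - \frac{25}{3}$ ($q{\left(O \right)} = \frac{1}{3} \left(-25\right) = - \frac{25}{3}$)
$n{\left(D \right)} = \frac{1}{\frac{678 D}{677} + \frac{D}{-338 + D^{2} - 13 D}}$ ($n{\left(D \right)} = \frac{1}{D + \left(\frac{D}{677} + \frac{D}{-338 - 26 D + 13 D + D D}\right)} = \frac{1}{D + \left(D \frac{1}{677} + \frac{D}{-338 - 26 D + 13 D + D^{2}}\right)} = \frac{1}{D + \left(\frac{D}{677} + \frac{D}{-338 + D^{2} - 13 D}\right)} = \frac{1}{\frac{678 D}{677} + \frac{D}{-338 + D^{2} - 13 D}}$)
$n{\left(-1143 \right)} - \left(q{\left(24 \right)} 284 - 819\right) = \frac{677 \left(-338 + \left(-1143\right)^{2} - -14859\right)}{\left(-1143\right) \left(-228487 - -10074402 + 678 \left(-1143\right)^{2}\right)} - \left(\left(- \frac{25}{3}\right) 284 - 819\right) = 677 \left(- \frac{1}{1143}\right) \frac{1}{-228487 + 10074402 + 678 \cdot 1306449} \left(-338 + 1306449 + 14859\right) - \left(- \frac{7100}{3} - 819\right) = 677 \left(- \frac{1}{1143}\right) \frac{1}{-228487 + 10074402 + 885772422} \cdot 1320970 - - \frac{9557}{3} = 677 \left(- \frac{1}{1143}\right) \frac{1}{895618337} \cdot 1320970 + \frac{9557}{3} = - \frac{894296690}{1023691759191} + \frac{9557}{3} = \frac{3261139819899439}{1023691759191}$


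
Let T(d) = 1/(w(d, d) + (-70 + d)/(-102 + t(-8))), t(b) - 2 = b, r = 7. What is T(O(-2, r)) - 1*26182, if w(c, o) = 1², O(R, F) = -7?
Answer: -4843562/185 ≈ -26181.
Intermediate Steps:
w(c, o) = 1
t(b) = 2 + b
T(d) = 1/(89/54 - d/108) (T(d) = 1/(1 + (-70 + d)/(-102 + (2 - 8))) = 1/(1 + (-70 + d)/(-102 - 6)) = 1/(1 + (-70 + d)/(-108)) = 1/(1 + (-70 + d)*(-1/108)) = 1/(1 + (35/54 - d/108)) = 1/(89/54 - d/108))
T(O(-2, r)) - 1*26182 = -108/(-178 - 7) - 1*26182 = -108/(-185) - 26182 = -108*(-1/185) - 26182 = 108/185 - 26182 = -4843562/185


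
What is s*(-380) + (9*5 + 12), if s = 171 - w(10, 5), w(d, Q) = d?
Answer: -61123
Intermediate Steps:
s = 161 (s = 171 - 1*10 = 171 - 10 = 161)
s*(-380) + (9*5 + 12) = 161*(-380) + (9*5 + 12) = -61180 + (45 + 12) = -61180 + 57 = -61123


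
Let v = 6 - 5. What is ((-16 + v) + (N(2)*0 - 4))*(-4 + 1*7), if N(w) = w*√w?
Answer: -57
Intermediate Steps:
N(w) = w^(3/2)
v = 1
((-16 + v) + (N(2)*0 - 4))*(-4 + 1*7) = ((-16 + 1) + (2^(3/2)*0 - 4))*(-4 + 1*7) = (-15 + ((2*√2)*0 - 1*4))*(-4 + 7) = (-15 + (0 - 4))*3 = (-15 - 4)*3 = -19*3 = -57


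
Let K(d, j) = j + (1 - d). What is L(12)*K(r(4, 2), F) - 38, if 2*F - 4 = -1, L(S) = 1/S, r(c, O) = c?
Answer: -305/8 ≈ -38.125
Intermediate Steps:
F = 3/2 (F = 2 + (½)*(-1) = 2 - ½ = 3/2 ≈ 1.5000)
K(d, j) = 1 + j - d
L(12)*K(r(4, 2), F) - 38 = (1 + 3/2 - 1*4)/12 - 38 = (1 + 3/2 - 4)/12 - 38 = (1/12)*(-3/2) - 38 = -⅛ - 38 = -305/8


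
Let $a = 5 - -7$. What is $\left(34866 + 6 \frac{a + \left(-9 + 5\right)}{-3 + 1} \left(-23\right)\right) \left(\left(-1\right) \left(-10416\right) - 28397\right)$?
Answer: $-636851058$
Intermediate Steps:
$a = 12$ ($a = 5 + 7 = 12$)
$\left(34866 + 6 \frac{a + \left(-9 + 5\right)}{-3 + 1} \left(-23\right)\right) \left(\left(-1\right) \left(-10416\right) - 28397\right) = \left(34866 + 6 \frac{12 + \left(-9 + 5\right)}{-3 + 1} \left(-23\right)\right) \left(\left(-1\right) \left(-10416\right) - 28397\right) = \left(34866 + 6 \frac{12 - 4}{-2} \left(-23\right)\right) \left(10416 - 28397\right) = \left(34866 + 6 \cdot 8 \left(- \frac{1}{2}\right) \left(-23\right)\right) \left(-17981\right) = \left(34866 + 6 \left(-4\right) \left(-23\right)\right) \left(-17981\right) = \left(34866 - -552\right) \left(-17981\right) = \left(34866 + 552\right) \left(-17981\right) = 35418 \left(-17981\right) = -636851058$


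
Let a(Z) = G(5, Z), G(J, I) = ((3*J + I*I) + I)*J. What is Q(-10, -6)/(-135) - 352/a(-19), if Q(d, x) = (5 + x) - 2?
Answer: -937/5355 ≈ -0.17498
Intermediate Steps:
Q(d, x) = 3 + x
G(J, I) = J*(I + I² + 3*J) (G(J, I) = ((3*J + I²) + I)*J = ((I² + 3*J) + I)*J = (I + I² + 3*J)*J = J*(I + I² + 3*J))
a(Z) = 75 + 5*Z + 5*Z² (a(Z) = 5*(Z + Z² + 3*5) = 5*(Z + Z² + 15) = 5*(15 + Z + Z²) = 75 + 5*Z + 5*Z²)
Q(-10, -6)/(-135) - 352/a(-19) = (3 - 6)/(-135) - 352/(75 + 5*(-19) + 5*(-19)²) = -3*(-1/135) - 352/(75 - 95 + 5*361) = 1/45 - 352/(75 - 95 + 1805) = 1/45 - 352/1785 = -937/5355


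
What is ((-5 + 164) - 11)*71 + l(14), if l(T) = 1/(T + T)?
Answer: 294225/28 ≈ 10508.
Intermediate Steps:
l(T) = 1/(2*T)
((-5 + 164) - 11)*71 + l(14) = ((-5 + 164) - 11)*71 + (½)/14 = (159 - 11)*71 + (½)*(1/14) = 148*71 + 1/28 = 10508 + 1/28 = 294225/28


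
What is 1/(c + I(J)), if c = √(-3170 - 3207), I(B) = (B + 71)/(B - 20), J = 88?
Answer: 10812/29512529 - 4624*I*√6377/29512529 ≈ 0.00036635 - 0.012512*I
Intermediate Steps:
I(B) = (71 + B)/(-20 + B)
c = I*√6377 (c = √(-6377) = I*√6377 ≈ 79.856*I)
1/(c + I(J)) = 1/(I*√6377 + (71 + 88)/(-20 + 88)) = 1/(I*√6377 + 159/68) = 1/(159/68 + I*√6377)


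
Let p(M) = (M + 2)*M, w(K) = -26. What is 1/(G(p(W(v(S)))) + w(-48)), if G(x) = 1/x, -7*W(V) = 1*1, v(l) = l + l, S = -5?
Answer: -13/387 ≈ -0.033592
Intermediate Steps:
v(l) = 2*l
W(V) = -1/7
p(M) = M*(2 + M) (p(M) = (2 + M)*M = M*(2 + M))
1/(G(p(W(v(S)))) + w(-48)) = 1/(1/(-(2 - 1/7)/7) - 26) = 1/(1/(-1/7*13/7) - 26) = 1/(1/(-13/49) - 26) = 1/(-49/13 - 26) = 1/(-387/13) = -13/387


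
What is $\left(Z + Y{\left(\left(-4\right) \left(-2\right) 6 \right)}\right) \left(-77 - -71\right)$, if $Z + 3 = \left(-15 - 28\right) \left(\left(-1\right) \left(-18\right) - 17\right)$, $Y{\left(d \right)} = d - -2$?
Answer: $-24$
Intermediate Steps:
$Y{\left(d \right)} = 2 + d$ ($Y{\left(d \right)} = d + 2 = 2 + d$)
$Z = -46$ ($Z = -3 + \left(-15 - 28\right) \left(\left(-1\right) \left(-18\right) - 17\right) = -3 + \left(-15 - 28\right) \left(18 - 17\right) = -3 + \left(-15 - 28\right) 1 = -3 - 43 = -46$)
$\left(Z + Y{\left(\left(-4\right) \left(-2\right) 6 \right)}\right) \left(-77 - -71\right) = \left(-46 + \left(2 + \left(-4\right) \left(-2\right) 6\right)\right) \left(-77 - -71\right) = \left(-46 + \left(2 + 8 \cdot 6\right)\right) \left(-77 + 71\right) = \left(-46 + \left(2 + 48\right)\right) \left(-6\right) = \left(-46 + 50\right) \left(-6\right) = 4 \left(-6\right) = -24$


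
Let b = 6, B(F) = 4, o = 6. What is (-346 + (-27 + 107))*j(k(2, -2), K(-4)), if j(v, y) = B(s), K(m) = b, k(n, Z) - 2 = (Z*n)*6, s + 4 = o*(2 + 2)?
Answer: -1064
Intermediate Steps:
s = 20 (s = -4 + 6*(2 + 2) = -4 + 6*4 = -4 + 24 = 20)
k(n, Z) = 2 + 6*Z*n (k(n, Z) = 2 + (Z*n)*6 = 2 + 6*Z*n)
K(m) = 6
j(v, y) = 4
(-346 + (-27 + 107))*j(k(2, -2), K(-4)) = (-346 + (-27 + 107))*4 = (-346 + 80)*4 = -266*4 = -1064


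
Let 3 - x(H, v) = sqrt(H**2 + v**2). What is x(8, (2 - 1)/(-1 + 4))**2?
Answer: (9 - sqrt(577))**2/9 ≈ 25.069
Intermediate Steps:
x(H, v) = 3 - sqrt(H**2 + v**2)
x(8, (2 - 1)/(-1 + 4))**2 = (3 - sqrt(8**2 + ((2 - 1)/(-1 + 4))**2))**2 = (3 - sqrt(64 + (1/3)**2))**2 = (3 - sqrt(64 + 1/9))**2 = (3 - sqrt(577/9))**2 = (3 - sqrt(577)/3)**2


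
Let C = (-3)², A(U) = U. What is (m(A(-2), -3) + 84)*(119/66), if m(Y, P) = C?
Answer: 3689/22 ≈ 167.68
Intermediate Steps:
C = 9
m(Y, P) = 9
(m(A(-2), -3) + 84)*(119/66) = (9 + 84)*(119/66) = 93*(119*(1/66)) = 93*(119/66) = 3689/22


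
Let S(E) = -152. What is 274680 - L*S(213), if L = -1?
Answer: 274528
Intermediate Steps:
274680 - L*S(213) = 274680 - (-1)*(-152) = 274680 - 1*152 = 274680 - 152 = 274528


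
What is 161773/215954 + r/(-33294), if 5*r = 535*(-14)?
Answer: 2854784677/3594986238 ≈ 0.79410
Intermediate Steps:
r = -1498 (r = (535*(-14))/5 = (⅕)*(-7490) = -1498)
161773/215954 + r/(-33294) = 161773/215954 - 1498/(-33294) = 161773*(1/215954) - 1498*(-1/33294) = 161773/215954 + 749/16647 = 2854784677/3594986238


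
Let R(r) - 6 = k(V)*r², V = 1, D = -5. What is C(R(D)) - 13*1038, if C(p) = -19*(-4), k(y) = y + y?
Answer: -13418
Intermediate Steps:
k(y) = 2*y
R(r) = 6 + 2*r² (R(r) = 6 + (2*1)*r² = 6 + 2*r²)
C(p) = 76
C(R(D)) - 13*1038 = 76 - 13*1038 = 76 - 13494 = -13418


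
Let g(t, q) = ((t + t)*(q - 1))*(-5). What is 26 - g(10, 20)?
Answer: 1926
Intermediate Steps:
g(t, q) = -10*t*(-1 + q) (g(t, q) = ((2*t)*(-1 + q))*(-5) = (2*t*(-1 + q))*(-5) = -10*t*(-1 + q))
26 - g(10, 20) = 26 - 10*10*(1 - 1*20) = 26 - 10*10*(1 - 20) = 26 - 10*10*(-19) = 26 - 1*(-1900) = 26 + 1900 = 1926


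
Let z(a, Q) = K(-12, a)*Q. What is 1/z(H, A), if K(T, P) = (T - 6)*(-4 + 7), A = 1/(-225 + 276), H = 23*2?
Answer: -17/18 ≈ -0.94444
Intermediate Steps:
H = 46
A = 1/51 ≈ 0.019608
K(T, P) = -18 + 3*T (K(T, P) = (-6 + T)*3 = -18 + 3*T)
z(a, Q) = -54*Q (z(a, Q) = (-18 + 3*(-12))*Q = (-18 - 36)*Q = -54*Q)
1/z(H, A) = 1/(-54*1/51) = 1/(-18/17) = -17/18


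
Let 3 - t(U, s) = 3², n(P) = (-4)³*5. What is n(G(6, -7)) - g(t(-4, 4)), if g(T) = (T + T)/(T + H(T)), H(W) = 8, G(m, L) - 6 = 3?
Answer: -314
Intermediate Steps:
G(m, L) = 9 (G(m, L) = 6 + 3 = 9)
n(P) = -320 (n(P) = -64*5 = -320)
t(U, s) = -6 (t(U, s) = 3 - 1*3² = 3 - 1*9 = 3 - 9 = -6)
g(T) = 2*T/(8 + T) (g(T) = (T + T)/(T + 8) = (2*T)/(8 + T) = 2*T/(8 + T))
n(G(6, -7)) - g(t(-4, 4)) = -320 - 2*(-6)/(8 - 6) = -320 - 2*(-6)/2 = -320 - 1*(-6) = -320 + 6 = -314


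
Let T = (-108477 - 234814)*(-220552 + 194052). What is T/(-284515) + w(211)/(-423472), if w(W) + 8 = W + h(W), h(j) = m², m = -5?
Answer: -1448276095187/45294788 ≈ -31974.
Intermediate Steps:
h(j) = 25 (h(j) = (-5)² = 25)
w(W) = 17 + W (w(W) = -8 + (W + 25) = -8 + (25 + W) = 17 + W)
T = 9097211500 (T = -343291*(-26500) = 9097211500)
T/(-284515) + w(211)/(-423472) = 9097211500/(-284515) + (17 + 211)/(-423472) = 9097211500*(-1/284515) + 228*(-1/423472) = -1819442300/56903 - 3/5572 = -1448276095187/45294788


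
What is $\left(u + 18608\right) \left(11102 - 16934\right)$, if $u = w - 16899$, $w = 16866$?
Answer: $-108329400$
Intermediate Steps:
$u = -33$ ($u = 16866 - 16899 = -33$)
$\left(u + 18608\right) \left(11102 - 16934\right) = \left(-33 + 18608\right) \left(11102 - 16934\right) = 18575 \left(-5832\right) = -108329400$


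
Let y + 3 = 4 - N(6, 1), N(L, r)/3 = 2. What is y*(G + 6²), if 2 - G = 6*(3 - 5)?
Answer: -250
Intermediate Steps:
N(L, r) = 6 (N(L, r) = 3*2 = 6)
G = 14 (G = 2 - 6*(3 - 5) = 2 - 6*(-2) = 2 - 1*(-12) = 2 + 12 = 14)
y = -5 (y = -3 + (4 - 1*6) = -3 + (4 - 6) = -3 - 2 = -5)
y*(G + 6²) = -5*(14 + 6²) = -5*(14 + 36) = -5*50 = -250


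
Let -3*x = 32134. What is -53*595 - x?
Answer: -62471/3 ≈ -20824.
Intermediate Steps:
x = -32134/3 (x = -1/3*32134 = -32134/3 ≈ -10711.)
-53*595 - x = -53*595 - 1*(-32134/3) = -31535 + 32134/3 = -62471/3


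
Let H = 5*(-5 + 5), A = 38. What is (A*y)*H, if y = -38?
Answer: 0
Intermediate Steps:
H = 0 (H = 5*0 = 0)
(A*y)*H = (38*(-38))*0 = -1444*0 = 0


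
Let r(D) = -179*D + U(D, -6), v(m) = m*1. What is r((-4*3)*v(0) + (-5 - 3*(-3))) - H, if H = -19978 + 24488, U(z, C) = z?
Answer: -5222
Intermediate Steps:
v(m) = m
r(D) = -178*D (r(D) = -179*D + D = -178*D)
H = 4510
r((-4*3)*v(0) + (-5 - 3*(-3))) - H = -178*(-4*3*0 + (-5 - 3*(-3))) - 1*4510 = -178*(-12*0 + (-5 + 9)) - 4510 = -178*(0 + 4) - 4510 = -178*4 - 4510 = -712 - 4510 = -5222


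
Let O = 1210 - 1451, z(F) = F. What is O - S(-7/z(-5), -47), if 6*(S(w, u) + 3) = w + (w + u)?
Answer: -6919/30 ≈ -230.63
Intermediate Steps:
S(w, u) = -3 + w/3 + u/6 (S(w, u) = -3 + (w + (w + u))/6 = -3 + (w + (u + w))/6 = -3 + (u + 2*w)/6 = -3 + (w/3 + u/6) = -3 + w/3 + u/6)
O = -241
O - S(-7/z(-5), -47) = -241 - (-3 + (-7/(-5))/3 + (1/6)*(-47)) = -241 - (-3 + (-7*(-1/5))/3 - 47/6) = -241 - (-3 + (1/3)*(7/5) - 47/6) = -241 - (-3 + 7/15 - 47/6) = -241 - 1*(-311/30) = -241 + 311/30 = -6919/30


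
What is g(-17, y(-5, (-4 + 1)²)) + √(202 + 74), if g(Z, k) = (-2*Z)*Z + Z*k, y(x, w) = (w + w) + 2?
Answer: -918 + 2*√69 ≈ -901.39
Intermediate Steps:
y(x, w) = 2 + 2*w (y(x, w) = 2*w + 2 = 2 + 2*w)
g(Z, k) = -2*Z² + Z*k
g(-17, y(-5, (-4 + 1)²)) + √(202 + 74) = -17*((2 + 2*(-4 + 1)²) - 2*(-17)) + √(202 + 74) = -17*((2 + 2*(-3)²) + 34) + √276 = -17*((2 + 2*9) + 34) + 2*√69 = -17*((2 + 18) + 34) + 2*√69 = -17*(20 + 34) + 2*√69 = -17*54 + 2*√69 = -918 + 2*√69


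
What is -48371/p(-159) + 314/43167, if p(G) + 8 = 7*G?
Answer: 2088382951/48390207 ≈ 43.157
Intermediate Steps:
p(G) = -8 + 7*G
-48371/p(-159) + 314/43167 = -48371/(-8 + 7*(-159)) + 314/43167 = -48371/(-8 - 1113) + 314*(1/43167) = -48371/(-1121) + 314/43167 = -48371*(-1/1121) + 314/43167 = 48371/1121 + 314/43167 = 2088382951/48390207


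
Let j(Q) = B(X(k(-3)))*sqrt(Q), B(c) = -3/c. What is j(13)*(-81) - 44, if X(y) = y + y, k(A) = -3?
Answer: -44 - 81*sqrt(13)/2 ≈ -190.02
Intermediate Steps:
X(y) = 2*y
j(Q) = sqrt(Q)/2 (j(Q) = (-3/(2*(-3)))*sqrt(Q) = (-3/(-6))*sqrt(Q) = (-3*(-1/6))*sqrt(Q) = sqrt(Q)/2)
j(13)*(-81) - 44 = (sqrt(13)/2)*(-81) - 44 = -81*sqrt(13)/2 - 44 = -44 - 81*sqrt(13)/2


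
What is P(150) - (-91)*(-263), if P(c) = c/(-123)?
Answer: -981303/41 ≈ -23934.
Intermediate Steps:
P(c) = -c/123 (P(c) = c*(-1/123) = -c/123)
P(150) - (-91)*(-263) = -1/123*150 - (-91)*(-263) = -50/41 - 1*23933 = -50/41 - 23933 = -981303/41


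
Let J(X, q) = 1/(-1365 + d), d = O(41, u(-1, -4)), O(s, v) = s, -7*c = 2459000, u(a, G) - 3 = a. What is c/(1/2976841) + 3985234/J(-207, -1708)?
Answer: -1050998166816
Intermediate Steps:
u(a, G) = 3 + a
c = -2459000/7 (c = -⅐*2459000 = -2459000/7 ≈ -3.5129e+5)
d = 41
J(X, q) = -1/1324 (J(X, q) = 1/(-1365 + 41) = 1/(-1324) = -1/1324)
c/(1/2976841) + 3985234/J(-207, -1708) = -2459000/(7*(1/2976841)) + 3985234/(-1/1324) = -2459000/(7*1/2976841) + 3985234*(-1324) = -2459000/7*2976841 - 5276449816 = -1045721717000 - 5276449816 = -1050998166816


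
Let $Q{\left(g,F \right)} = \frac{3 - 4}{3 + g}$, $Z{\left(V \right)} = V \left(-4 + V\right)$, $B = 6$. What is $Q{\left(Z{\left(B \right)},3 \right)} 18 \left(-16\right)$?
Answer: $\frac{96}{5} \approx 19.2$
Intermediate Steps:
$Q{\left(g,F \right)} = - \frac{1}{3 + g}$
$Q{\left(Z{\left(B \right)},3 \right)} 18 \left(-16\right) = - \frac{1}{3 + 6 \left(-4 + 6\right)} 18 \left(-16\right) = - \frac{1}{3 + 6 \cdot 2} \cdot 18 \left(-16\right) = - \frac{1}{3 + 12} \cdot 18 \left(-16\right) = - \frac{1}{15} \cdot 18 \left(-16\right) = \left(-1\right) \frac{1}{15} \cdot 18 \left(-16\right) = \left(- \frac{1}{15}\right) 18 \left(-16\right) = \left(- \frac{6}{5}\right) \left(-16\right) = \frac{96}{5}$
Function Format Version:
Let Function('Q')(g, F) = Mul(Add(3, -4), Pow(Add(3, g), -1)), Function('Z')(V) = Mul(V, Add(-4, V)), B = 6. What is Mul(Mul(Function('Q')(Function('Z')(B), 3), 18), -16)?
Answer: Rational(96, 5) ≈ 19.200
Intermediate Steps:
Function('Q')(g, F) = Mul(-1, Pow(Add(3, g), -1))
Mul(Mul(Function('Q')(Function('Z')(B), 3), 18), -16) = Mul(Mul(Mul(-1, Pow(Add(3, Mul(6, Add(-4, 6))), -1)), 18), -16) = Mul(Mul(Mul(-1, Pow(Add(3, Mul(6, 2)), -1)), 18), -16) = Mul(Mul(Mul(-1, Pow(Add(3, 12), -1)), 18), -16) = Mul(Mul(Mul(-1, Pow(15, -1)), 18), -16) = Mul(Mul(Mul(-1, Rational(1, 15)), 18), -16) = Mul(Mul(Rational(-1, 15), 18), -16) = Mul(Rational(-6, 5), -16) = Rational(96, 5)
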